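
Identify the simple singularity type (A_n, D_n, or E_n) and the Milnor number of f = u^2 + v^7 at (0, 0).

Type A_{6}, Milnor number mu = 6.

The Hessian of f at 0 has rank 1. Corank 1: A-series; mu = 6 gives A_6.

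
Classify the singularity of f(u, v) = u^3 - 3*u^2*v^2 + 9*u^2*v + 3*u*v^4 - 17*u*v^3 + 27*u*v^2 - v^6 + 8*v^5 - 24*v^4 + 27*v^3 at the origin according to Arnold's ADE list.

E7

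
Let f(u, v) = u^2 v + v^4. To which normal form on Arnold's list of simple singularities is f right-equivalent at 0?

The Hessian of f at 0 is [[0, 0], [0, 0]] with rank 0, so corank 2. A Groebner basis of the Jacobian ideal J(f) in C{u,v} is {u^3, u^2/4 + v^3, u*v}; counting standard monomials gives mu = 5. Corank 2; j^3 = u^2*v has shape L^2 M (L != M), so D-series; mu = 5 gives D_5.

D_{5}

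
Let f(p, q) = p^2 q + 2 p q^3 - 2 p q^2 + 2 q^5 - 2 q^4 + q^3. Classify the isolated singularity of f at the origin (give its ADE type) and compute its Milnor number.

Type D6, Milnor number mu = 6.

The Hessian of f at 0 is [[0, 0], [0, 0]] with rank 0, so corank 2. A Groebner basis of the Jacobian ideal J(f) in C{p,q} is {p^3 - 3*p^2/4 + 5*p*q/2 - 7*q^2/4, p^2*q - p^2/2 + 2*p*q - 3*q^2/2, -p^2/4 + p*q^2 + 3*p*q/2 - 5*q^2/4, p*q + q^3 - q^2}; counting standard monomials gives mu = 6. Corank 2; j^3 = q*(p - q)^2 has shape L^2 M (L != M), so D-series; mu = 6 gives D_6.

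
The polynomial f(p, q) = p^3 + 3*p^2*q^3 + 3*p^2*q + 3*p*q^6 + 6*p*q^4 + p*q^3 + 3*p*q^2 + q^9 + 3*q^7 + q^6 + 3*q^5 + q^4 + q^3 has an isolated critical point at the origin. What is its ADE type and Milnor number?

The Hessian of f at 0 has rank 0. Corank 2; j^3 = (p + q)^3 is a perfect cube, so E-series; the 4-jet and mu = 7 give E_7.

Type E_7, Milnor number mu = 7.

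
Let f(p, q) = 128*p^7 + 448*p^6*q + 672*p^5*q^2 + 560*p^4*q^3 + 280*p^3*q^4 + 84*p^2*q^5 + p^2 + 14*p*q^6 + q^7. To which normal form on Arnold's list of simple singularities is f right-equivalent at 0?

The Hessian of f at 0 has rank 1. Corank 1: A-series; mu = 6 gives A_6.

A_6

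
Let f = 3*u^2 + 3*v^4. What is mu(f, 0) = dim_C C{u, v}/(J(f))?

The Hessian of f at 0 has rank 1. Corank 1: A-series; mu = 3 gives A_3.

3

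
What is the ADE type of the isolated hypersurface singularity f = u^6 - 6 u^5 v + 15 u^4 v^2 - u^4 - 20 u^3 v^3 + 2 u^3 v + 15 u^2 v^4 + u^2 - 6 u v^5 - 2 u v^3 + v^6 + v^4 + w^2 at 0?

A_{3}

The Hessian of f at 0 is [[2, 0, 0], [0, 0, 0], [0, 0, 2]] with rank 2, so corank 1. A Groebner basis of the Jacobian ideal J(f) in C{u,v,w} is {v^3, u, w}; counting standard monomials gives mu = 3. Corank 1: A-series; mu = 3 gives A_3.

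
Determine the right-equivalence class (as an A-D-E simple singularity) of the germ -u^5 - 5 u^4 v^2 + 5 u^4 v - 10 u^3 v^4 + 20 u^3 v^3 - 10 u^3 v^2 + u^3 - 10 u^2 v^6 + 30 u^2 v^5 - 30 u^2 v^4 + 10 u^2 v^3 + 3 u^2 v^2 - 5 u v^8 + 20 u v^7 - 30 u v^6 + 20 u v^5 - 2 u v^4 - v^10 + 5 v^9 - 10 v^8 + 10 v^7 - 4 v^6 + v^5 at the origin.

The Hessian of f at 0 has rank 0. Corank 2; j^3 = u^3 is a perfect cube, so E-series; the 5-jet and mu = 8 give E_8.

E_{8}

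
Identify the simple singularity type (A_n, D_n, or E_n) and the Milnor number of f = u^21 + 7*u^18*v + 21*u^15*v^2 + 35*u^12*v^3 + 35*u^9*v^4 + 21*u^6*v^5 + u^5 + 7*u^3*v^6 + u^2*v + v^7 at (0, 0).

The Hessian of f at 0 has rank 0. Corank 2; j^3 = u^2*v has shape L^2 M (L != M), so D-series; mu = 8 gives D_8.

Type D_8, Milnor number mu = 8.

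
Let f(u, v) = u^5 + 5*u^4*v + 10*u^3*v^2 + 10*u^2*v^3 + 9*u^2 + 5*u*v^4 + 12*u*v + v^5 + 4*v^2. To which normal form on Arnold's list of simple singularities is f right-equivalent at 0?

The Hessian of f at 0 has rank 1. Corank 1: A-series; mu = 4 gives A_4.

A_{4}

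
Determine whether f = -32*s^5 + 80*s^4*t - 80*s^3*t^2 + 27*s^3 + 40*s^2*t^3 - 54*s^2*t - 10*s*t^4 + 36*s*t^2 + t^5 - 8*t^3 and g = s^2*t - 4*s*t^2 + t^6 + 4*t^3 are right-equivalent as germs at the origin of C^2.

No.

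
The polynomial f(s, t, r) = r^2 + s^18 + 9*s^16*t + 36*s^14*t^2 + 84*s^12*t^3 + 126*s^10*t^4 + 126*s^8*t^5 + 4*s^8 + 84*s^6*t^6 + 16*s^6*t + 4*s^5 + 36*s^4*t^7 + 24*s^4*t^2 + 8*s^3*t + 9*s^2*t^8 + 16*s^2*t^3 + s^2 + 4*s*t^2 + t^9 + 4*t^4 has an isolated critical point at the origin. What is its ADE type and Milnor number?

The Hessian of f at 0 has rank 2. Corank 1: A-series; mu = 8 gives A_8.

Type A8, Milnor number mu = 8.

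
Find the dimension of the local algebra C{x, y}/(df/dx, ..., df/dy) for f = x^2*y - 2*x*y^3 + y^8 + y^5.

The Hessian of f at 0 is [[0, 0], [0, 0]] with rank 0, so corank 2. A Groebner basis of the Jacobian ideal J(f) in C{x,y} is {x^4, x^3*y + x^2/8 - x*y^2/8, -x^3 + x^2*y^2, -x*y + y^3}; counting standard monomials gives mu = 9. Corank 2; j^3 = x^2*y has shape L^2 M (L != M), so D-series; mu = 9 gives D_9.

9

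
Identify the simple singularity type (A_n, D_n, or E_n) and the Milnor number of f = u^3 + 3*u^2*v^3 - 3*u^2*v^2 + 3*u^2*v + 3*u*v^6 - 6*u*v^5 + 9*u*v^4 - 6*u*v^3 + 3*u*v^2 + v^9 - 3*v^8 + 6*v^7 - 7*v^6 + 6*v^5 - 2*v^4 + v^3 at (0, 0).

Type E6, Milnor number mu = 6.

The Hessian of f at 0 is [[0, 0], [0, 0]] with rank 0, so corank 2. A Groebner basis of the Jacobian ideal J(f) in C{u,v} is {u^3 - 3*u^2/2 - 3*u*v - 3*v^2/2, u^2*v + u^2 + 2*u*v + v^2, -u^2/2 + u*v^2 - u*v - v^2/2, v^3}; counting standard monomials gives mu = 6. Corank 2; j^3 = (u + v)^3 is a perfect cube, so E-series; the 4-jet and mu = 6 give E_6.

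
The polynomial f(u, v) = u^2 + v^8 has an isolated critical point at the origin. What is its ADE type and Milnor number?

The Hessian of f at 0 is [[2, 0], [0, 0]] with rank 1, so corank 1. A Groebner basis of the Jacobian ideal J(f) in C{u,v} is {v^7, u}; counting standard monomials gives mu = 7. Corank 1: A-series; mu = 7 gives A_7.

Type A_7, Milnor number mu = 7.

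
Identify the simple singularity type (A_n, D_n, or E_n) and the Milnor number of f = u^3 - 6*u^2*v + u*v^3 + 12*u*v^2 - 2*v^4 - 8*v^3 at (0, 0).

Type E_7, Milnor number mu = 7.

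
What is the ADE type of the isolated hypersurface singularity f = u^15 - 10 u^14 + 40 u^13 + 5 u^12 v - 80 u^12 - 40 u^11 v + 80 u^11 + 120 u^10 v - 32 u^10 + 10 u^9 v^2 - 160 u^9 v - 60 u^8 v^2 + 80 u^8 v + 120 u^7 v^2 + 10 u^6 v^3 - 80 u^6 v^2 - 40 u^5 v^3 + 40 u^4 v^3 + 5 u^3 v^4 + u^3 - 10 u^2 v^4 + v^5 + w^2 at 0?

E_{8}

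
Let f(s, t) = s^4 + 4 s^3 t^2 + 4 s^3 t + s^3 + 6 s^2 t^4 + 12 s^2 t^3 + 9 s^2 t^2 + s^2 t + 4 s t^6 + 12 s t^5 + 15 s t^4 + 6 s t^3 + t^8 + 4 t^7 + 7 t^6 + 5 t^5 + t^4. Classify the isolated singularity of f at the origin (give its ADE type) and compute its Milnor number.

Type D_5, Milnor number mu = 5.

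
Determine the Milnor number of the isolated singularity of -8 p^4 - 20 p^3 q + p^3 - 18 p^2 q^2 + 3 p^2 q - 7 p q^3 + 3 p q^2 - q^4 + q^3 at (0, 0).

7

The Hessian of f at 0 has rank 0. Corank 2; j^3 = (p + q)^3 is a perfect cube, so E-series; the 4-jet and mu = 7 give E_7.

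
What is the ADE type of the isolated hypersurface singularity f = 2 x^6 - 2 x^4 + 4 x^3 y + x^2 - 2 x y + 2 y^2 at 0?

The Hessian of f at 0 is [[2, -2], [-2, 4]] with rank 2, so corank 0. A Groebner basis of the Jacobian ideal J(f) in C{x,y} is {x, y}; counting standard monomials gives mu = 1. Corank 0: nondegenerate Morse point, so A_1.

A1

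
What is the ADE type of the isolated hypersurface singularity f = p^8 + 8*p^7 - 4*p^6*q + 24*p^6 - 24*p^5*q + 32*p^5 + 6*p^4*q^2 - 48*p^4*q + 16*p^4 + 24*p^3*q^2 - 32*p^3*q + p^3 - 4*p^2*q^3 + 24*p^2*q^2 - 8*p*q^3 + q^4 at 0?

The Hessian of f at 0 has rank 0. Corank 2; j^3 = p^3 is a perfect cube, so E-series; the 4-jet and mu = 6 give E_6.

E_6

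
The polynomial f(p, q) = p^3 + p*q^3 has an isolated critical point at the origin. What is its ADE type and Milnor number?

Type E_{7}, Milnor number mu = 7.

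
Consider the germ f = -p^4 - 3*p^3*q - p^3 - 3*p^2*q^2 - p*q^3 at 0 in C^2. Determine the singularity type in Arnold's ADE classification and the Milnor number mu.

Type E_7, Milnor number mu = 7.

The Hessian of f at 0 has rank 0. Corank 2; j^3 = -p^3 is a perfect cube, so E-series; the 4-jet and mu = 7 give E_7.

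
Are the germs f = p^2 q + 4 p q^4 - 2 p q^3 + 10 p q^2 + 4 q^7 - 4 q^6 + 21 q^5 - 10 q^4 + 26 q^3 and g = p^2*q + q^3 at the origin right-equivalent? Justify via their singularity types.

The Hessian of f at 0 is [[0, 0], [0, 0]] with rank 0, so corank 2. A Groebner basis of the Jacobian ideal J(f) in C{p,q} is {q^3, p^2 - 22*q^2, p*q + 5*q^2}; counting standard monomials gives mu = 4. Corank 2; j^3 = q*(p^2 + 10*p*q + 26*q^2) splits into three distinct lines over C (the quadratic factor has nonzero discriminant), so D_4. The Hessian of g at 0 is [[0, 0], [0, 0]] with rank 0, so corank 2. A Groebner basis of the Jacobian ideal J(g) in C{p,q} is {q^3, p^2 + 3*q^2, p*q}; counting standard monomials gives mu = 4. Corank 2; j^3 = q*(p^2 + q^2) splits into three distinct lines over C (the quadratic factor has nonzero discriminant), so D_4. Both have type D_4, hence right-equivalent.

Yes.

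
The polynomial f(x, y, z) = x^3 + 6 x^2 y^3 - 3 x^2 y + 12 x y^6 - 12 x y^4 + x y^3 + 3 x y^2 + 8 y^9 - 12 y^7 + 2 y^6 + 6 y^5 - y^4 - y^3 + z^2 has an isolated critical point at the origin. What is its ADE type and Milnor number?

The Hessian of f at 0 has rank 1. Corank 2; j^3 = (x - y)^3 is a perfect cube, so E-series; the 4-jet and mu = 7 give E_7.

Type E_7, Milnor number mu = 7.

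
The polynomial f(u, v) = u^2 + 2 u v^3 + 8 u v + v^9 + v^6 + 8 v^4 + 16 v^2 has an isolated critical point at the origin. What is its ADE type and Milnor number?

Type A_{8}, Milnor number mu = 8.

The Hessian of f at 0 has rank 1. Corank 1: A-series; mu = 8 gives A_8.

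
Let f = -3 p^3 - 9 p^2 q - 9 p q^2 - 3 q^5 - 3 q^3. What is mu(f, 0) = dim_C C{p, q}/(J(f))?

8

The Hessian of f at 0 has rank 0. Corank 2; j^3 = -3*(p + q)^3 is a perfect cube, so E-series; the 5-jet and mu = 8 give E_8.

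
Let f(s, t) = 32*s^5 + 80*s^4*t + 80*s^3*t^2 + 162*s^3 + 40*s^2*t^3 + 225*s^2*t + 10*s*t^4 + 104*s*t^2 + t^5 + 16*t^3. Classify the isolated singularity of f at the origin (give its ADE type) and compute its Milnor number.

Type D_6, Milnor number mu = 6.

The Hessian of f at 0 has rank 0. Corank 2; j^3 = (2*s + t)*(9*s + 4*t)^2 has shape L^2 M (L != M), so D-series; mu = 6 gives D_6.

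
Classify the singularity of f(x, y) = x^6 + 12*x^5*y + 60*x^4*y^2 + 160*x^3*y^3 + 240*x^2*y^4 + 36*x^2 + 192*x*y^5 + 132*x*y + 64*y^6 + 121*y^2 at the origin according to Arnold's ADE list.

A5

The Hessian of f at 0 is [[72, 132], [132, 242]] with rank 1, so corank 1. A Groebner basis of the Jacobian ideal J(f) in C{x,y} is {y^5, x + 11*y/6}; counting standard monomials gives mu = 5. Corank 1: A-series; mu = 5 gives A_5.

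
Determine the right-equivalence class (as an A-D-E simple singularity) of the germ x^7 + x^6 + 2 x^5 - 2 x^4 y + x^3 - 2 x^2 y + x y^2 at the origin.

The Hessian of f at 0 has rank 0. Corank 2; j^3 = x*(x - y)^2 has shape L^2 M (L != M), so D-series; mu = 7 gives D_7.

D_{7}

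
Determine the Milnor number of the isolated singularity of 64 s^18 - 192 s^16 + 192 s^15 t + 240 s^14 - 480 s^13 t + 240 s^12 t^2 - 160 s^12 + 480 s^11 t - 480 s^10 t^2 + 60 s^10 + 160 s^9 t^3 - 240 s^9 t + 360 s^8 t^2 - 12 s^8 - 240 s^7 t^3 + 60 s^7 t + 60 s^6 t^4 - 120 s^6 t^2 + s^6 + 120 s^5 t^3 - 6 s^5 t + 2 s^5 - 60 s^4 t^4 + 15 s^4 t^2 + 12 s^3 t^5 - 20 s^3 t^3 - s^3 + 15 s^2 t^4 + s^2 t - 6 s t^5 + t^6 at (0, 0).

7

The Hessian of f at 0 has rank 0. Corank 2; j^3 = -s^2*(s - t) has shape L^2 M (L != M), so D-series; mu = 7 gives D_7.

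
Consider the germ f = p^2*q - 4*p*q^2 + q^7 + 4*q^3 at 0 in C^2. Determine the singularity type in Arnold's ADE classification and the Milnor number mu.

The Hessian of f at 0 is [[0, 0], [0, 0]] with rank 0, so corank 2. A Groebner basis of the Jacobian ideal J(f) in C{p,q} is {p^2/7 + q^6 - 4*q^2/7, p^3 - 8*q^3, p*q - 2*q^2}; counting standard monomials gives mu = 8. Corank 2; j^3 = q*(p - 2*q)^2 has shape L^2 M (L != M), so D-series; mu = 8 gives D_8.

Type D8, Milnor number mu = 8.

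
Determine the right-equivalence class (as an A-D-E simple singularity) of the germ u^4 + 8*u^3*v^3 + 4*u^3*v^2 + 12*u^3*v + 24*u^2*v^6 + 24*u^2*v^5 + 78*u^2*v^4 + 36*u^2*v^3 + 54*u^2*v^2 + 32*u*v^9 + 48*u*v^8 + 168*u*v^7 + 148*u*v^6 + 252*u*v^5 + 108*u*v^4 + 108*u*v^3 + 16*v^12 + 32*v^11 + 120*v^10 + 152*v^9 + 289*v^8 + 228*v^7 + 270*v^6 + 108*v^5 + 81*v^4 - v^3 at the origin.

E_{6}

The Hessian of f at 0 is [[0, 0], [0, 0]] with rank 0, so corank 2. A Groebner basis of the Jacobian ideal J(f) in C{u,v} is {u^3 + 9*u^2*v, v^2}; counting standard monomials gives mu = 6. Corank 2; j^3 = -v^3 is a perfect cube, so E-series; the 4-jet and mu = 6 give E_6.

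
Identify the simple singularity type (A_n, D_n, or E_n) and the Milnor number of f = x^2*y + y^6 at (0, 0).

The Hessian of f at 0 has rank 0. Corank 2; j^3 = x^2*y has shape L^2 M (L != M), so D-series; mu = 7 gives D_7.

Type D_7, Milnor number mu = 7.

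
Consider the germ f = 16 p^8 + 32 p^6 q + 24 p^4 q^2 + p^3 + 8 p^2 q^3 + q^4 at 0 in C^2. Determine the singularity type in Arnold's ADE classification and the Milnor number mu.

Type E_{6}, Milnor number mu = 6.

The Hessian of f at 0 has rank 0. Corank 2; j^3 = p^3 is a perfect cube, so E-series; the 4-jet and mu = 6 give E_6.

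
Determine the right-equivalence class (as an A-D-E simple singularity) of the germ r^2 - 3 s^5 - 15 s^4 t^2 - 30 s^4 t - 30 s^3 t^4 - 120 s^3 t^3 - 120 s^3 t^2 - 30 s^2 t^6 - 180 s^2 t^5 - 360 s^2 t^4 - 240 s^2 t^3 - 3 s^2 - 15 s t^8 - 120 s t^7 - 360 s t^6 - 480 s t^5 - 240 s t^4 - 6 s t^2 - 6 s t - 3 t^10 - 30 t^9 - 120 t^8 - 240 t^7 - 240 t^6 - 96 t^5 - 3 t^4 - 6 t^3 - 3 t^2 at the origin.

The Hessian of f at 0 is [[-6, -6, 0], [-6, -6, 0], [0, 0, 2]] with rank 2, so corank 1. A Groebner basis of the Jacobian ideal J(f) in C{s,t,r} is {s^2 + 2*s*t - s - t, s + t^2 + t, r}; counting standard monomials gives mu = 4. Corank 1: A-series; mu = 4 gives A_4.

A_{4}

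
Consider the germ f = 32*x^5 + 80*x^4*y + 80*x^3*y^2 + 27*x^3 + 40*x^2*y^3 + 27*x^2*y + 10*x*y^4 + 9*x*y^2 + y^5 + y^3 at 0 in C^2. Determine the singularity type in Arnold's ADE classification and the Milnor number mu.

The Hessian of f at 0 has rank 0. Corank 2; j^3 = (3*x + y)^3 is a perfect cube, so E-series; the 5-jet and mu = 8 give E_8.

Type E_8, Milnor number mu = 8.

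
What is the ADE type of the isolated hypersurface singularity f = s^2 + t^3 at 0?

The Hessian of f at 0 has rank 1. Corank 1: A-series; mu = 2 gives A_2.

A_{2}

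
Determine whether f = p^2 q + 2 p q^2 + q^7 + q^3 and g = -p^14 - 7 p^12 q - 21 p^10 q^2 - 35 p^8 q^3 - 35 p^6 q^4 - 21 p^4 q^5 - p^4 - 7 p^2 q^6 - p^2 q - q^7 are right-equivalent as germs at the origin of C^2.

The Hessian of f at 0 has rank 0. Corank 2; j^3 = q*(p + q)^2 has shape L^2 M (L != M), so D-series; mu = 8 gives D_8. The Hessian of g at 0 has rank 0. Corank 2; j^3 = -p^2*q has shape L^2 M (L != M), so D-series; mu = 8 gives D_8. Both have type D_8, hence right-equivalent.

Yes.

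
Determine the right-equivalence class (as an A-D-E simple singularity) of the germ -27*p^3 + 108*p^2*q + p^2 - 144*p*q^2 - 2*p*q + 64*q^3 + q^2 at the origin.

A2

The Hessian of f at 0 is [[2, -2], [-2, 2]] with rank 1, so corank 1. A Groebner basis of the Jacobian ideal J(f) in C{p,q} is {q^2, p - q}; counting standard monomials gives mu = 2. Corank 1: A-series; mu = 2 gives A_2.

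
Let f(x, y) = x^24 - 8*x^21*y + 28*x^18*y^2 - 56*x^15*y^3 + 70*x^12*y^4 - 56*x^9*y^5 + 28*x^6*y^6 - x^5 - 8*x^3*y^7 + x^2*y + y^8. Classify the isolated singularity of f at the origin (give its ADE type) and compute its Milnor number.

Type D_9, Milnor number mu = 9.

The Hessian of f at 0 is [[0, 0], [0, 0]] with rank 0, so corank 2. A Groebner basis of the Jacobian ideal J(f) in C{x,y} is {x^2/8 + y^7, x^3, x*y}; counting standard monomials gives mu = 9. Corank 2; j^3 = x^2*y has shape L^2 M (L != M), so D-series; mu = 9 gives D_9.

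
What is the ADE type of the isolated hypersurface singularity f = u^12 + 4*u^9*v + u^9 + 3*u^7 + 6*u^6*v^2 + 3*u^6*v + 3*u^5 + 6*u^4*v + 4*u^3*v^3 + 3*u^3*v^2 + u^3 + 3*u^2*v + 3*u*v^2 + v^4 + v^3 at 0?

E6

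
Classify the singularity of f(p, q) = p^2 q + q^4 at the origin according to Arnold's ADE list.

The Hessian of f at 0 has rank 0. Corank 2; j^3 = p^2*q has shape L^2 M (L != M), so D-series; mu = 5 gives D_5.

D_5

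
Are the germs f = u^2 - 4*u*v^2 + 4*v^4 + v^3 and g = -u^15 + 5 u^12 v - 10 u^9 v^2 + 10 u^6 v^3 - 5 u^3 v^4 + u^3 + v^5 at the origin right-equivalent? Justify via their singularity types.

No.

The Hessian of f at 0 is [[2, 0], [0, 0]] with rank 1, so corank 1. A Groebner basis of the Jacobian ideal J(f) in C{u,v} is {v^2, u}; counting standard monomials gives mu = 2. Corank 1: A-series; mu = 2 gives A_2. The Hessian of g at 0 is [[0, 0], [0, 0]] with rank 0, so corank 2. A Groebner basis of the Jacobian ideal J(g) in C{u,v} is {v^4, u^2}; counting standard monomials gives mu = 8. Corank 2; j^3 = u^3 is a perfect cube, so E-series; the 5-jet and mu = 8 give E_8. f is A_2 but g is E_8, hence not right-equivalent.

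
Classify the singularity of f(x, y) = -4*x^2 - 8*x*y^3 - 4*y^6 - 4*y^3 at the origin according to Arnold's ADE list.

The Hessian of f at 0 has rank 1. Corank 1: A-series; mu = 2 gives A_2.

A2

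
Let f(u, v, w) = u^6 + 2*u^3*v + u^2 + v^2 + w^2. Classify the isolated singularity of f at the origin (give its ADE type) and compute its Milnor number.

Type A_1, Milnor number mu = 1.

The Hessian of f at 0 has rank 3. Corank 0: nondegenerate Morse point, so A_1.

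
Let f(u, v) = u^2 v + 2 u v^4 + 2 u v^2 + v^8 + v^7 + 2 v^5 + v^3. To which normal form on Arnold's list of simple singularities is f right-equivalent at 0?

D_{9}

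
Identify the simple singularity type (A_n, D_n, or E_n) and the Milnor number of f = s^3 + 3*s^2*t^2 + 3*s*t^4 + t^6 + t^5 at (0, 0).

The Hessian of f at 0 has rank 0. Corank 2; j^3 = s^3 is a perfect cube, so E-series; the 5-jet and mu = 8 give E_8.

Type E_8, Milnor number mu = 8.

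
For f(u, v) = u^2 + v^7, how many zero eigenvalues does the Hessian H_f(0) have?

Hessian at 0 has rank 1.

1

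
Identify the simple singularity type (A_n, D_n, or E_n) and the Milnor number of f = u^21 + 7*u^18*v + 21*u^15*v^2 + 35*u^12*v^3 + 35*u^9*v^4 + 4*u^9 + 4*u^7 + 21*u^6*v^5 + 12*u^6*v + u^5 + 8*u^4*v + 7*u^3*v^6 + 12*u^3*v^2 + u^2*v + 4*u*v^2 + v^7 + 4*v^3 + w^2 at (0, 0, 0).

Type D_8, Milnor number mu = 8.

The Hessian of f at 0 is [[0, 0, 0], [0, 0, 0], [0, 0, 2]] with rank 1, so corank 2. A Groebner basis of the Jacobian ideal J(f) in C{u,v,w} is {32*u^2/249 + u*v^3 + 1273*u*v/1992 + 761*v^2/996, -8*u^2/83 - 595*u*v/1328 + v^4 - 339*v^2/664, u^3 - 12*u*v^2 - 16*v^3, u^2*v + 4*u*v^2 + 4*v^3, w}; counting standard monomials gives mu = 8. Corank 2; j^3 = v*(u + 2*v)^2 has shape L^2 M (L != M), so D-series; mu = 8 gives D_8.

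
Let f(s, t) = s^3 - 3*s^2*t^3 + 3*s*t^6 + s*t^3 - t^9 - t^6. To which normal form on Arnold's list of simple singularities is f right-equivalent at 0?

E_{7}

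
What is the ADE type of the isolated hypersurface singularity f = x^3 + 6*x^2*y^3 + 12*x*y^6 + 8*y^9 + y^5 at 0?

E_8

The Hessian of f at 0 has rank 0. Corank 2; j^3 = x^3 is a perfect cube, so E-series; the 5-jet and mu = 8 give E_8.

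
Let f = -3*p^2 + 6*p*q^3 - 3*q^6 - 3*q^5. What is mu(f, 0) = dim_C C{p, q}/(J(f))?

The Hessian of f at 0 has rank 1. Corank 1: A-series; mu = 4 gives A_4.

4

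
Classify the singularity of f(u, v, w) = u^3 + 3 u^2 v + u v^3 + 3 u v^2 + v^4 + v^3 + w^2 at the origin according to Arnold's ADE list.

E_{7}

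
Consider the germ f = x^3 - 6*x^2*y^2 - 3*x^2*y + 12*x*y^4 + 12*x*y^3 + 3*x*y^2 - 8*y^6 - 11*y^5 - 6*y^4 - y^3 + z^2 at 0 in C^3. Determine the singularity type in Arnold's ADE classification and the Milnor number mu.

The Hessian of f at 0 is [[0, 0, 0], [0, 0, 0], [0, 0, 2]] with rank 1, so corank 2. A Groebner basis of the Jacobian ideal J(f) in C{x,y,z} is {y^4, x^3 - 3*x^2*y + 3*x^2/4 - 3*x*y/2 + 2*y^3 + 3*y^2/4, -x^2/4 + x*y^2 + x*y/2 - y^3 - y^2/4, z}; counting standard monomials gives mu = 8. Corank 2; j^3 = (x - y)^3 is a perfect cube, so E-series; the 5-jet and mu = 8 give E_8.

Type E_{8}, Milnor number mu = 8.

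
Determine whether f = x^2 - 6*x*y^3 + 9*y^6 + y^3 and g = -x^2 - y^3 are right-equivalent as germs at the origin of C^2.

The Hessian of f at 0 is [[2, 0], [0, 0]] with rank 1, so corank 1. A Groebner basis of the Jacobian ideal J(f) in C{x,y} is {y^2, x}; counting standard monomials gives mu = 2. Corank 1: A-series; mu = 2 gives A_2. The Hessian of g at 0 is [[-2, 0], [0, 0]] with rank 1, so corank 1. A Groebner basis of the Jacobian ideal J(g) in C{x,y} is {y^2, x}; counting standard monomials gives mu = 2. Corank 1: A-series; mu = 2 gives A_2. Both have type A_2, hence right-equivalent.

Yes.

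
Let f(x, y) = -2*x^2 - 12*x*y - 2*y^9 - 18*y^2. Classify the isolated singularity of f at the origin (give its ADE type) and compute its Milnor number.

Type A_8, Milnor number mu = 8.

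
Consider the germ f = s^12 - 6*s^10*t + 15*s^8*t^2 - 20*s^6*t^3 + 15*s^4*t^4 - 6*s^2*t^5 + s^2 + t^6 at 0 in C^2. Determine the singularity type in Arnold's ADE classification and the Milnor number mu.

Type A5, Milnor number mu = 5.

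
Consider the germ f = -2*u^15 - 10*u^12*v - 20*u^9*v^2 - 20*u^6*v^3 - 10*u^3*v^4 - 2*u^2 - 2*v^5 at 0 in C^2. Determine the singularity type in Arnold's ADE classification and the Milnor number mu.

Type A_4, Milnor number mu = 4.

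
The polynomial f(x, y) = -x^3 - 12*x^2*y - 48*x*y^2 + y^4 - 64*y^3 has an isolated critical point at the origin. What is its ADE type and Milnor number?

The Hessian of f at 0 is [[0, 0], [0, 0]] with rank 0, so corank 2. A Groebner basis of the Jacobian ideal J(f) in C{x,y} is {y^3, x^2 + 8*x*y + 16*y^2}; counting standard monomials gives mu = 6. Corank 2; j^3 = -(x + 4*y)^3 is a perfect cube, so E-series; the 4-jet and mu = 6 give E_6.

Type E6, Milnor number mu = 6.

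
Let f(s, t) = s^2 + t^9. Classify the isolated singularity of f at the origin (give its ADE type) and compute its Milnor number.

Type A8, Milnor number mu = 8.

The Hessian of f at 0 has rank 1. Corank 1: A-series; mu = 8 gives A_8.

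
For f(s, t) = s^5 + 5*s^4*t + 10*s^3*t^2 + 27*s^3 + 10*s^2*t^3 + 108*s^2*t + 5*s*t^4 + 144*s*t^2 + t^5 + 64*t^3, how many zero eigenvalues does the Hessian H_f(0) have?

2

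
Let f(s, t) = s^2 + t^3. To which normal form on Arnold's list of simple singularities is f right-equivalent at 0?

A_{2}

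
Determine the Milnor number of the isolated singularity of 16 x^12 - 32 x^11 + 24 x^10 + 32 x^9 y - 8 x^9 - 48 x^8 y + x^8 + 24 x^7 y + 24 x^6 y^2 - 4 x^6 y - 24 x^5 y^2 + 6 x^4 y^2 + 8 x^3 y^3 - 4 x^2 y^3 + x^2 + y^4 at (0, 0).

The Hessian of f at 0 is [[2, 0], [0, 0]] with rank 1, so corank 1. A Groebner basis of the Jacobian ideal J(f) in C{x,y} is {y^3, x}; counting standard monomials gives mu = 3. Corank 1: A-series; mu = 3 gives A_3.

3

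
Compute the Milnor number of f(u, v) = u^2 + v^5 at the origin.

4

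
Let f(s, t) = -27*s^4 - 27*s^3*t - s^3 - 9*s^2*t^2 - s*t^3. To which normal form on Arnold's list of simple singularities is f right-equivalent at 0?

E_7

The Hessian of f at 0 is [[0, 0], [0, 0]] with rank 0, so corank 2. A Groebner basis of the Jacobian ideal J(f) in C{s,t} is {s^2/3 + t^4 + t^3/9, s^3, s^2*t - s^2/9 - t^3/27, 2*s^2/3 + s*t^2 + 2*t^3/9}; counting standard monomials gives mu = 7. Corank 2; j^3 = -s^3 is a perfect cube, so E-series; the 4-jet and mu = 7 give E_7.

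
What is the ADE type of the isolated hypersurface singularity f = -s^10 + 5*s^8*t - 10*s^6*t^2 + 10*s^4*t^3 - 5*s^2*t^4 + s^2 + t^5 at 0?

A_{4}

The Hessian of f at 0 has rank 1. Corank 1: A-series; mu = 4 gives A_4.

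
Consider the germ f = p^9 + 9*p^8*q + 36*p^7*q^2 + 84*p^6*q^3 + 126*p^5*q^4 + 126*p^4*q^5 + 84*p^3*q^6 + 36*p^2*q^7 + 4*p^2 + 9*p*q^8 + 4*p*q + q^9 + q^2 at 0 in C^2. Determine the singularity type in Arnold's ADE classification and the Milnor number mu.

Type A_{8}, Milnor number mu = 8.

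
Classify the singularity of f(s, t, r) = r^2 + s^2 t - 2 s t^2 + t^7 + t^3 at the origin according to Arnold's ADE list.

D_{8}

The Hessian of f at 0 is [[0, 0, 0], [0, 0, 0], [0, 0, 2]] with rank 1, so corank 2. A Groebner basis of the Jacobian ideal J(f) in C{s,t,r} is {s^2/7 + t^6 - t^2/7, s^3 - t^3, s*t - t^2, r}; counting standard monomials gives mu = 8. Corank 2; j^3 = t*(s - t)^2 has shape L^2 M (L != M), so D-series; mu = 8 gives D_8.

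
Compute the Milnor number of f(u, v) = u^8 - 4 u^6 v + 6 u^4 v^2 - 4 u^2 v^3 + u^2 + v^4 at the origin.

The Hessian of f at 0 is [[2, 0], [0, 0]] with rank 1, so corank 1. A Groebner basis of the Jacobian ideal J(f) in C{u,v} is {v^3, u}; counting standard monomials gives mu = 3. Corank 1: A-series; mu = 3 gives A_3.

3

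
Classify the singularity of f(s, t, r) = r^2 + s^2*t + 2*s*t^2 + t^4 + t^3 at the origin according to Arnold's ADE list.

The Hessian of f at 0 has rank 1. Corank 2; j^3 = t*(s + t)^2 has shape L^2 M (L != M), so D-series; mu = 5 gives D_5.

D_{5}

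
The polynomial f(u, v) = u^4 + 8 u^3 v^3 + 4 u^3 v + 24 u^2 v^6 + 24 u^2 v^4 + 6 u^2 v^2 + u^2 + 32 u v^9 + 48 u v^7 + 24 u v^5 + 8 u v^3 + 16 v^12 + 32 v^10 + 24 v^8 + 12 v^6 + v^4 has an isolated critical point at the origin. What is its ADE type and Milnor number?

The Hessian of f at 0 is [[2, 0], [0, 0]] with rank 1, so corank 1. A Groebner basis of the Jacobian ideal J(f) in C{u,v} is {v^3, u}; counting standard monomials gives mu = 3. Corank 1: A-series; mu = 3 gives A_3.

Type A_{3}, Milnor number mu = 3.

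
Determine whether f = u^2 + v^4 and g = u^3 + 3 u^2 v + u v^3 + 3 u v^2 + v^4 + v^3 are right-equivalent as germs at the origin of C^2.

The Hessian of f at 0 has rank 1. Corank 1: A-series; mu = 3 gives A_3. The Hessian of g at 0 has rank 0. Corank 2; j^3 = (u + v)^3 is a perfect cube, so E-series; the 4-jet and mu = 7 give E_7. f is A_3 but g is E_7, hence not right-equivalent.

No.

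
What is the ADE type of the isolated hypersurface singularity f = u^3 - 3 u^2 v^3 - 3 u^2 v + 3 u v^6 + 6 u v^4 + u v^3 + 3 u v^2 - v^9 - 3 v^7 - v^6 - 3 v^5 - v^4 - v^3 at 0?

The Hessian of f at 0 is [[0, 0], [0, 0]] with rank 0, so corank 2. A Groebner basis of the Jacobian ideal J(f) in C{u,v} is {u^3 - 3*u^2*v - 6*u^2 + 12*u*v - 6*v^2, 3*u^2 + u*v^2 - 6*u*v + 3*v^2, 3*u^2 - 6*u*v + v^3 + 3*v^2}; counting standard monomials gives mu = 7. Corank 2; j^3 = (u - v)^3 is a perfect cube, so E-series; the 4-jet and mu = 7 give E_7.

E7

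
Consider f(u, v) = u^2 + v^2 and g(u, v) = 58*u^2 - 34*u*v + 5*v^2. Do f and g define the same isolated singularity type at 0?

The Hessian of f at 0 has rank 2. Corank 0: nondegenerate Morse point, so A_1. The Hessian of g at 0 has rank 2. Corank 0: nondegenerate Morse point, so A_1. Both have type A_1, hence right-equivalent.

Yes.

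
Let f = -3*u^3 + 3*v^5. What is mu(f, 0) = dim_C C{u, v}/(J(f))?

The Hessian of f at 0 is [[0, 0], [0, 0]] with rank 0, so corank 2. A Groebner basis of the Jacobian ideal J(f) in C{u,v} is {v^4, u^2}; counting standard monomials gives mu = 8. Corank 2; j^3 = -3*u^3 is a perfect cube, so E-series; the 5-jet and mu = 8 give E_8.

8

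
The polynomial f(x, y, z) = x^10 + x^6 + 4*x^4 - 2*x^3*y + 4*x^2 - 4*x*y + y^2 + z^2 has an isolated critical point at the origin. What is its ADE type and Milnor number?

The Hessian of f at 0 is [[8, -4, 0], [-4, 2, 0], [0, 0, 2]] with rank 2, so corank 1. A Groebner basis of the Jacobian ideal J(f) in C{x,y,z} is {64*x*y^2 + 128*x + y^5 - 24*y^3 - 64*y, -8*x^2 + x*y^3 + 12*x*y - y^4/4 - 4*y^2, x^3 + 2*x - y, x^2*y - x*y^2/2 + 4*x/3 + y^3/12 - 2*y/3, z}; counting standard monomials gives mu = 9. Corank 1: A-series; mu = 9 gives A_9.

Type A_{9}, Milnor number mu = 9.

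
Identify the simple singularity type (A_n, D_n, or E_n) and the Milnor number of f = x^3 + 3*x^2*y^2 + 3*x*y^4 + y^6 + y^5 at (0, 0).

Type E8, Milnor number mu = 8.

The Hessian of f at 0 has rank 0. Corank 2; j^3 = x^3 is a perfect cube, so E-series; the 5-jet and mu = 8 give E_8.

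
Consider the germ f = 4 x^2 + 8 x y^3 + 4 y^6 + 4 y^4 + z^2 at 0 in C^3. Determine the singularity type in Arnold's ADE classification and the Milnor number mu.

Type A3, Milnor number mu = 3.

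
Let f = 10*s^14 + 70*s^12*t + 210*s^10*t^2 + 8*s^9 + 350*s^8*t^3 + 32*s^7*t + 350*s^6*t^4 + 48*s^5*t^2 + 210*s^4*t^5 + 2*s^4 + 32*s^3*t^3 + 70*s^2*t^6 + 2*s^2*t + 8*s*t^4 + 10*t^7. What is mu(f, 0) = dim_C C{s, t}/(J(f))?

8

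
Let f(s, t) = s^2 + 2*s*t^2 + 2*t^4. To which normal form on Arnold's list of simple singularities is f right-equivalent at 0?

A_{3}

The Hessian of f at 0 has rank 1. Corank 1: A-series; mu = 3 gives A_3.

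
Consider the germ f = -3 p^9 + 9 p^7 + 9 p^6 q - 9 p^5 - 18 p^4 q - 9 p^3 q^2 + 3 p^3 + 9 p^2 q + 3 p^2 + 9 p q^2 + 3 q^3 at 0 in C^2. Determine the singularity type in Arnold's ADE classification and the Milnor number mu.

Type A_{2}, Milnor number mu = 2.

The Hessian of f at 0 has rank 1. Corank 1: A-series; mu = 2 gives A_2.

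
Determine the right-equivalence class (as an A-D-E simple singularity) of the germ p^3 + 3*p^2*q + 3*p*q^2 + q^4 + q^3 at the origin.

E_{6}

The Hessian of f at 0 is [[0, 0], [0, 0]] with rank 0, so corank 2. A Groebner basis of the Jacobian ideal J(f) in C{p,q} is {q^3, p^2 + 2*p*q + q^2}; counting standard monomials gives mu = 6. Corank 2; j^3 = (p + q)^3 is a perfect cube, so E-series; the 4-jet and mu = 6 give E_6.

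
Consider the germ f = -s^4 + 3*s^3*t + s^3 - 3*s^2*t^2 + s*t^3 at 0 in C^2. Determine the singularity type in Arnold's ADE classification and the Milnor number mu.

Type E7, Milnor number mu = 7.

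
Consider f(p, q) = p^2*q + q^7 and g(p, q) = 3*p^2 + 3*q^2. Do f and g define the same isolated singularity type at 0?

No.

The Hessian of f at 0 is [[0, 0], [0, 0]] with rank 0, so corank 2. A Groebner basis of the Jacobian ideal J(f) in C{p,q} is {p^2/7 + q^6, p^3, p*q}; counting standard monomials gives mu = 8. Corank 2; j^3 = p^2*q has shape L^2 M (L != M), so D-series; mu = 8 gives D_8. The Hessian of g at 0 is [[6, 0], [0, 6]] with rank 2, so corank 0. A Groebner basis of the Jacobian ideal J(g) in C{p,q} is {p, q}; counting standard monomials gives mu = 1. Corank 0: nondegenerate Morse point, so A_1. f is D_8 but g is A_1, hence not right-equivalent.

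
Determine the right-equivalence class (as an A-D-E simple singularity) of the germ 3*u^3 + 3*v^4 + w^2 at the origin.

E_{6}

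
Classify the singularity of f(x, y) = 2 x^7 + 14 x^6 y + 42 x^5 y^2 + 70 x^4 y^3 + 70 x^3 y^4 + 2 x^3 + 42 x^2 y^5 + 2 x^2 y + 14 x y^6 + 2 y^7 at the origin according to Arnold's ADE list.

D_{8}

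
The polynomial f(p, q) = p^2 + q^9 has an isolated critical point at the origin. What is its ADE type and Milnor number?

The Hessian of f at 0 has rank 1. Corank 1: A-series; mu = 8 gives A_8.

Type A_8, Milnor number mu = 8.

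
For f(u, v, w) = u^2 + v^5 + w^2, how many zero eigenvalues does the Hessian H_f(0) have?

Hessian at 0 has rank 2.

1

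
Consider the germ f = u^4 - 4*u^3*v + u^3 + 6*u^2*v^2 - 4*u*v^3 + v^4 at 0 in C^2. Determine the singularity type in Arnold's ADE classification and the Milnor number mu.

Type E_{6}, Milnor number mu = 6.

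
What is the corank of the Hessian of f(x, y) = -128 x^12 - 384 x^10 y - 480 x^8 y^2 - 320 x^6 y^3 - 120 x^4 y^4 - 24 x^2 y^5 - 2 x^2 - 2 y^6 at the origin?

1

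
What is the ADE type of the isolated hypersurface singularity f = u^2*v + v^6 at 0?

D_{7}

The Hessian of f at 0 is [[0, 0], [0, 0]] with rank 0, so corank 2. A Groebner basis of the Jacobian ideal J(f) in C{u,v} is {u^2/6 + v^5, u^3, u*v}; counting standard monomials gives mu = 7. Corank 2; j^3 = u^2*v has shape L^2 M (L != M), so D-series; mu = 7 gives D_7.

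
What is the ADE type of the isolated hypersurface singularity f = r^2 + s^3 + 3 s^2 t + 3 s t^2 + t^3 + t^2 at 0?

A2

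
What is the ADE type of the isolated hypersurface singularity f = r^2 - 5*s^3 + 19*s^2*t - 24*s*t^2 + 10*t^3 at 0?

D_{4}

The Hessian of f at 0 has rank 1. Corank 2; j^3 = -(s - t)*(5*s^2 - 14*s*t + 10*t^2) splits into three distinct lines over C (the quadratic factor has nonzero discriminant), so D_4.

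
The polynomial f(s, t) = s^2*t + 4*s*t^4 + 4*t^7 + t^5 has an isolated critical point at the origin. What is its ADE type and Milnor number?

Type D6, Milnor number mu = 6.

The Hessian of f at 0 has rank 0. Corank 2; j^3 = s^2*t has shape L^2 M (L != M), so D-series; mu = 6 gives D_6.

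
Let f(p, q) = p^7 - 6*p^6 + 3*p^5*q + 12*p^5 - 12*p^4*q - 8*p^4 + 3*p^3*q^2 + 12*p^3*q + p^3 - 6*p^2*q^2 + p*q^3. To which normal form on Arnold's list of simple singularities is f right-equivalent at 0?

The Hessian of f at 0 has rank 0. Corank 2; j^3 = p^3 is a perfect cube, so E-series; the 4-jet and mu = 7 give E_7.

E7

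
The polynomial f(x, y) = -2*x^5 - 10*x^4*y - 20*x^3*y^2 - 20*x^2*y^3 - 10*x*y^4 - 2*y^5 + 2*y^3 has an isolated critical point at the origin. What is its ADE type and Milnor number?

Type E_8, Milnor number mu = 8.

The Hessian of f at 0 has rank 0. Corank 2; j^3 = 2*y^3 is a perfect cube, so E-series; the 5-jet and mu = 8 give E_8.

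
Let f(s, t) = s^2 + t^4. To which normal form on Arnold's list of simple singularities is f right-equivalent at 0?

A_3

The Hessian of f at 0 has rank 1. Corank 1: A-series; mu = 3 gives A_3.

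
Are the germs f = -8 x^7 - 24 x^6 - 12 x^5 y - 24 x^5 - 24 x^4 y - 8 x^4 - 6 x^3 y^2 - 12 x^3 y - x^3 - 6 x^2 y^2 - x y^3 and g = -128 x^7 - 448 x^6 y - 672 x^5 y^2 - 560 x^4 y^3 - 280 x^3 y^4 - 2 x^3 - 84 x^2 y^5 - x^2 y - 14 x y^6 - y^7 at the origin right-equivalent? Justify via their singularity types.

The Hessian of f at 0 is [[0, 0], [0, 0]] with rank 0, so corank 2. A Groebner basis of the Jacobian ideal J(f) in C{x,y} is {3*x^2/4 + y^4 + y^3/4, x^3, x^2*y - x^2/4 - y^3/12, x^2 + x*y^2 + y^3/3}; counting standard monomials gives mu = 7. Corank 2; j^3 = -x^3 is a perfect cube, so E-series; the 4-jet and mu = 7 give E_7. The Hessian of g at 0 is [[0, 0], [0, 0]] with rank 0, so corank 2. A Groebner basis of the Jacobian ideal J(g) in C{x,y} is {-x*y/14 + y^6, x*y^2, x^2 + x*y/2}; counting standard monomials gives mu = 8. Corank 2; j^3 = -x^2*(2*x + y) has shape L^2 M (L != M), so D-series; mu = 8 gives D_8. f is E_7 but g is D_8, hence not right-equivalent.

No.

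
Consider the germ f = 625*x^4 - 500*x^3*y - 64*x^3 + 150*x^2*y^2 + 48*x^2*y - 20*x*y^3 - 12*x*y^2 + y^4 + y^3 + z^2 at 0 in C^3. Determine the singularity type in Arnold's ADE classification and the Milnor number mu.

Type E_{6}, Milnor number mu = 6.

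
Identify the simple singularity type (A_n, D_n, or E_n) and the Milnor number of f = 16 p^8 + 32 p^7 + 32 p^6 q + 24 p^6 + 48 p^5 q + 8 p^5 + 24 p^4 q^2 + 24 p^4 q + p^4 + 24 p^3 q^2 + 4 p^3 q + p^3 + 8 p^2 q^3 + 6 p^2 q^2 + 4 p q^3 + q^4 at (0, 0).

The Hessian of f at 0 has rank 0. Corank 2; j^3 = p^3 is a perfect cube, so E-series; the 4-jet and mu = 6 give E_6.

Type E_{6}, Milnor number mu = 6.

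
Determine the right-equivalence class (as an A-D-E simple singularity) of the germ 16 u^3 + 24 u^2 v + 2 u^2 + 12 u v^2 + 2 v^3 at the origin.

A_2

The Hessian of f at 0 is [[4, 0], [0, 0]] with rank 1, so corank 1. A Groebner basis of the Jacobian ideal J(f) in C{u,v} is {v^2, u}; counting standard monomials gives mu = 2. Corank 1: A-series; mu = 2 gives A_2.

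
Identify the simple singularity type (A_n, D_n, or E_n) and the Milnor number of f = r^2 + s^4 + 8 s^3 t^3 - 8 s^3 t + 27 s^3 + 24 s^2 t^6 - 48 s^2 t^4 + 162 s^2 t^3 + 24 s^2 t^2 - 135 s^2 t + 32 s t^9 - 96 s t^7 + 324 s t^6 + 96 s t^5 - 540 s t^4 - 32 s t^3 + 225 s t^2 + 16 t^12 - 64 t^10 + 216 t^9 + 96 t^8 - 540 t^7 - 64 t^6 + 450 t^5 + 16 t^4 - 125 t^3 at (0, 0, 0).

The Hessian of f at 0 is [[0, 0, 0], [0, 0, 0], [0, 0, 2]] with rank 1, so corank 2. A Groebner basis of the Jacobian ideal J(f) in C{s,t,r} is {t^4, s*t^2 - 16*t^3/9, s^2 - 10*s*t/3 + 25*t^2/9, r}; counting standard monomials gives mu = 6. Corank 2; j^3 = (3*s - 5*t)^3 is a perfect cube, so E-series; the 4-jet and mu = 6 give E_6.

Type E_6, Milnor number mu = 6.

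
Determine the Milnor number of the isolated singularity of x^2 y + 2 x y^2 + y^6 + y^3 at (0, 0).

7

The Hessian of f at 0 is [[0, 0], [0, 0]] with rank 0, so corank 2. A Groebner basis of the Jacobian ideal J(f) in C{x,y} is {x^2/6 + y^5 - y^2/6, x^3 + y^3, x*y + y^2}; counting standard monomials gives mu = 7. Corank 2; j^3 = y*(x + y)^2 has shape L^2 M (L != M), so D-series; mu = 7 gives D_7.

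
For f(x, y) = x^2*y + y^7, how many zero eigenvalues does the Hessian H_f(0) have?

2

Hessian at 0 has rank 0.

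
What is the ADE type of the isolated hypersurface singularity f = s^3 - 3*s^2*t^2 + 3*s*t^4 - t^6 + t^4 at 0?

The Hessian of f at 0 has rank 0. Corank 2; j^3 = s^3 is a perfect cube, so E-series; the 4-jet and mu = 6 give E_6.

E_{6}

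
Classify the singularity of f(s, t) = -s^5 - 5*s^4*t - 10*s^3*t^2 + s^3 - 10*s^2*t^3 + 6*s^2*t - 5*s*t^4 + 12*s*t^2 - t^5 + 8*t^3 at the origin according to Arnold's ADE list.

The Hessian of f at 0 has rank 0. Corank 2; j^3 = (s + 2*t)^3 is a perfect cube, so E-series; the 5-jet and mu = 8 give E_8.

E8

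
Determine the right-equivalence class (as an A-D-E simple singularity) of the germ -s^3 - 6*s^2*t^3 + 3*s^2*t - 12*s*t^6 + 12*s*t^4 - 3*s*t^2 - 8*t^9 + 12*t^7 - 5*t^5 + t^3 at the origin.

E_{8}

The Hessian of f at 0 has rank 0. Corank 2; j^3 = -(s - t)^3 is a perfect cube, so E-series; the 5-jet and mu = 8 give E_8.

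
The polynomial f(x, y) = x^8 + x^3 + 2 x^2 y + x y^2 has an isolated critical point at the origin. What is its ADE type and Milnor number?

The Hessian of f at 0 has rank 0. Corank 2; j^3 = x*(x + y)^2 has shape L^2 M (L != M), so D-series; mu = 9 gives D_9.

Type D_{9}, Milnor number mu = 9.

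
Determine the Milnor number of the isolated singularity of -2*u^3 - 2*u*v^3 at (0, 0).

The Hessian of f at 0 has rank 0. Corank 2; j^3 = -2*u^3 is a perfect cube, so E-series; the 4-jet and mu = 7 give E_7.

7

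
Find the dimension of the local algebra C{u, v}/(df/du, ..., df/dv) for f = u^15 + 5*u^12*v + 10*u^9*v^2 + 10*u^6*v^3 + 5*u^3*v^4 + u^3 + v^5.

The Hessian of f at 0 has rank 0. Corank 2; j^3 = u^3 is a perfect cube, so E-series; the 5-jet and mu = 8 give E_8.

8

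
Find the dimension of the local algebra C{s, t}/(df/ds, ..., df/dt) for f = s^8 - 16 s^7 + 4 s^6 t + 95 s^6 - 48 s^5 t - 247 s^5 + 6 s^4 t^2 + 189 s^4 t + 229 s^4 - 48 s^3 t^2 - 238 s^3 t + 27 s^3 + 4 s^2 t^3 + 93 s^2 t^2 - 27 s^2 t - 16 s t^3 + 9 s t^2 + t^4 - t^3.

6

The Hessian of f at 0 has rank 0. Corank 2; j^3 = (3*s - t)^3 is a perfect cube, so E-series; the 4-jet and mu = 6 give E_6.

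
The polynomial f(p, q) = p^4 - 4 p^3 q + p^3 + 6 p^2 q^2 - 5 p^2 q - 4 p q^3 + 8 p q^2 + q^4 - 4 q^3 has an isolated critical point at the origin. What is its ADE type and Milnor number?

The Hessian of f at 0 has rank 0. Corank 2; j^3 = (p - 2*q)^2*(p - q) has shape L^2 M (L != M), so D-series; mu = 5 gives D_5.

Type D_{5}, Milnor number mu = 5.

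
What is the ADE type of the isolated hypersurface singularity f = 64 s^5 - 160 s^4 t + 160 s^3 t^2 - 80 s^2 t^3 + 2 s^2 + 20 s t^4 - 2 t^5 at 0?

The Hessian of f at 0 is [[4, 0], [0, 0]] with rank 1, so corank 1. A Groebner basis of the Jacobian ideal J(f) in C{s,t} is {t^4, s}; counting standard monomials gives mu = 4. Corank 1: A-series; mu = 4 gives A_4.

A_4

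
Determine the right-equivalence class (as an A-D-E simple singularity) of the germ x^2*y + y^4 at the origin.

The Hessian of f at 0 is [[0, 0], [0, 0]] with rank 0, so corank 2. A Groebner basis of the Jacobian ideal J(f) in C{x,y} is {x^3, x^2/4 + y^3, x*y}; counting standard monomials gives mu = 5. Corank 2; j^3 = x^2*y has shape L^2 M (L != M), so D-series; mu = 5 gives D_5.

D_5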